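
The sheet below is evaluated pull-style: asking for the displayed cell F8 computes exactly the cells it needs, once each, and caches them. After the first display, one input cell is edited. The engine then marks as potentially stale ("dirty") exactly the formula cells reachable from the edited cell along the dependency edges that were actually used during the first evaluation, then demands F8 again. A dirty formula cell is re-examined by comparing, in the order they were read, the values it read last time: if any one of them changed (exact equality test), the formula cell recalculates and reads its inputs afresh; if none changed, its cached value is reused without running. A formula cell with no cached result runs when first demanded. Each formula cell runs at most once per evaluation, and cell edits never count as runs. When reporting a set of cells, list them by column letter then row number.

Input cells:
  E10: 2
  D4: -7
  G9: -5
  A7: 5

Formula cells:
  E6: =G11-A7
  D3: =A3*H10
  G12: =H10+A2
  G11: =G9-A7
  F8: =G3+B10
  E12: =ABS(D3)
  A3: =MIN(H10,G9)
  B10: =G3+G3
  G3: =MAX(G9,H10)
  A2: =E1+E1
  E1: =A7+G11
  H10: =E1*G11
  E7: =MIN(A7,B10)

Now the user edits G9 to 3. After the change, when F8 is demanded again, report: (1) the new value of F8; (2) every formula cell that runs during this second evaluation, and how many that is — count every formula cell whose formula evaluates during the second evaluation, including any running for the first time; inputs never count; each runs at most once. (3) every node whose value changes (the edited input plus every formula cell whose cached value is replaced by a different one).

Demanding F8 again yields 9.
6 formula cells run: B10, E1, F8, G3, G11, H10.
The nodes whose values change: B10, E1, F8, G3, G9, G11, H10.

First demand of the output computes:
  G11 = -5 - 5 = -10
  E1 = 5 + -10 = -5
  H10 = -5 * -10 = 50
  G3 = MAX(-5, 50) = 50
  B10 = 50 + 50 = 100
  F8 = 50 + 100 = 150

After the edit, cleaning proceeds:
  G11: a read changed (G9 -5->3) — executes, giving -2.
  E1: a read changed (G11 -10->-2) — executes, giving 3.
  H10: a read changed (E1 -5->3; G11 -10->-2) — executes, giving -6.
  G3: a read changed (G9 -5->3; H10 50->-6) — executes, giving 3.
  B10: a read changed (G3 50->3; G3 50->3) — executes, giving 6.
  F8: a read changed (G3 50->3; B10 100->6) — executes, giving 9.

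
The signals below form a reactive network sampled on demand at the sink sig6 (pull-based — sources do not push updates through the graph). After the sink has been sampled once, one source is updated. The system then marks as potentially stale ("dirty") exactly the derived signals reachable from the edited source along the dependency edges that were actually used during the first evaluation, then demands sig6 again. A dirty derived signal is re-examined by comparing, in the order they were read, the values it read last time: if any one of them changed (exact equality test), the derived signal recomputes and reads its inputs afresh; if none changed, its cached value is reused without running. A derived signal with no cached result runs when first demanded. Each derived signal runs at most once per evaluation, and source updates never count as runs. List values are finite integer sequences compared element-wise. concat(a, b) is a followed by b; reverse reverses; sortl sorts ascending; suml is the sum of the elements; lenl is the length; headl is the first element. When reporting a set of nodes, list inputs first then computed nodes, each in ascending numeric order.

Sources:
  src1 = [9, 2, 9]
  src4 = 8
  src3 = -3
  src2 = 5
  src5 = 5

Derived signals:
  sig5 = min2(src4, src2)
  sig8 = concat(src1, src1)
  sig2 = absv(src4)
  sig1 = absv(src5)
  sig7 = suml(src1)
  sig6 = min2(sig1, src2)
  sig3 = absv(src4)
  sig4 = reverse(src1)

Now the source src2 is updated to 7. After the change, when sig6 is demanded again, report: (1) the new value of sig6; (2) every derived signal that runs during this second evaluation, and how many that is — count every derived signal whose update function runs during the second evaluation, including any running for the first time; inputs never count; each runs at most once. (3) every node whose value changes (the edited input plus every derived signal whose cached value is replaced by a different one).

Initial pass — values computed on the first demand:
  sig1 = absv(5) = 5
  sig6 = min2(5, 5) = 5

Second demand — change propagation:
  sig6: re-runs because src2 5->7; new result 5 (unchanged).

sig6 now evaluates to 5.
Run set: sig6 (1 run).
Changed values: src2.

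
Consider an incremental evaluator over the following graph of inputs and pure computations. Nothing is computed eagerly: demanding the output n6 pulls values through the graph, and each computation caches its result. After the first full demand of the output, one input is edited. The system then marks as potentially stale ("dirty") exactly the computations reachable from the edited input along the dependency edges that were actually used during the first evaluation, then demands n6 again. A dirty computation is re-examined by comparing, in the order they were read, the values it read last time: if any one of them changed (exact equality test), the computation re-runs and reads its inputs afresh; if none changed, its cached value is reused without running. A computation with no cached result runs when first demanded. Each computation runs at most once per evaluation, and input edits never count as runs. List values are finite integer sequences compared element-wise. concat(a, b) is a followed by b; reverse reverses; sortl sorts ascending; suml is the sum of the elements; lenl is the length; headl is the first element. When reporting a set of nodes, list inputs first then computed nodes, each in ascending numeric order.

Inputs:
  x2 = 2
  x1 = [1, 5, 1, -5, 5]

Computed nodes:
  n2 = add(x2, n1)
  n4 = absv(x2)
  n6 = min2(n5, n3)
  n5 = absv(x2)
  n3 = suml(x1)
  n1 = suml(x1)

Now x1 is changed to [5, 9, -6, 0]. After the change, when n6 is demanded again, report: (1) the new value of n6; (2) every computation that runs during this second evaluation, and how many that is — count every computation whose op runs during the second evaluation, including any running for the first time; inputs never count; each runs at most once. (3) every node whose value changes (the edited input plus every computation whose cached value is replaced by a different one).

Initial pass — values computed on the first demand:
  n3 = suml([1, 5, 1, -5, 5]) = 7
  n5 = absv(2) = 2
  n6 = min2(2, 7) = 2

Second demand — change propagation:
  n3: re-runs because x1 [1, 5, 1, -5, 5]->[5, 9, -6, 0]; new result 8.
  n6: re-runs because n3 7->8; new result 2 (unchanged).

n6 now evaluates to 2.
Run set: n3, n6 (2 run).
Changed values: x1, n3.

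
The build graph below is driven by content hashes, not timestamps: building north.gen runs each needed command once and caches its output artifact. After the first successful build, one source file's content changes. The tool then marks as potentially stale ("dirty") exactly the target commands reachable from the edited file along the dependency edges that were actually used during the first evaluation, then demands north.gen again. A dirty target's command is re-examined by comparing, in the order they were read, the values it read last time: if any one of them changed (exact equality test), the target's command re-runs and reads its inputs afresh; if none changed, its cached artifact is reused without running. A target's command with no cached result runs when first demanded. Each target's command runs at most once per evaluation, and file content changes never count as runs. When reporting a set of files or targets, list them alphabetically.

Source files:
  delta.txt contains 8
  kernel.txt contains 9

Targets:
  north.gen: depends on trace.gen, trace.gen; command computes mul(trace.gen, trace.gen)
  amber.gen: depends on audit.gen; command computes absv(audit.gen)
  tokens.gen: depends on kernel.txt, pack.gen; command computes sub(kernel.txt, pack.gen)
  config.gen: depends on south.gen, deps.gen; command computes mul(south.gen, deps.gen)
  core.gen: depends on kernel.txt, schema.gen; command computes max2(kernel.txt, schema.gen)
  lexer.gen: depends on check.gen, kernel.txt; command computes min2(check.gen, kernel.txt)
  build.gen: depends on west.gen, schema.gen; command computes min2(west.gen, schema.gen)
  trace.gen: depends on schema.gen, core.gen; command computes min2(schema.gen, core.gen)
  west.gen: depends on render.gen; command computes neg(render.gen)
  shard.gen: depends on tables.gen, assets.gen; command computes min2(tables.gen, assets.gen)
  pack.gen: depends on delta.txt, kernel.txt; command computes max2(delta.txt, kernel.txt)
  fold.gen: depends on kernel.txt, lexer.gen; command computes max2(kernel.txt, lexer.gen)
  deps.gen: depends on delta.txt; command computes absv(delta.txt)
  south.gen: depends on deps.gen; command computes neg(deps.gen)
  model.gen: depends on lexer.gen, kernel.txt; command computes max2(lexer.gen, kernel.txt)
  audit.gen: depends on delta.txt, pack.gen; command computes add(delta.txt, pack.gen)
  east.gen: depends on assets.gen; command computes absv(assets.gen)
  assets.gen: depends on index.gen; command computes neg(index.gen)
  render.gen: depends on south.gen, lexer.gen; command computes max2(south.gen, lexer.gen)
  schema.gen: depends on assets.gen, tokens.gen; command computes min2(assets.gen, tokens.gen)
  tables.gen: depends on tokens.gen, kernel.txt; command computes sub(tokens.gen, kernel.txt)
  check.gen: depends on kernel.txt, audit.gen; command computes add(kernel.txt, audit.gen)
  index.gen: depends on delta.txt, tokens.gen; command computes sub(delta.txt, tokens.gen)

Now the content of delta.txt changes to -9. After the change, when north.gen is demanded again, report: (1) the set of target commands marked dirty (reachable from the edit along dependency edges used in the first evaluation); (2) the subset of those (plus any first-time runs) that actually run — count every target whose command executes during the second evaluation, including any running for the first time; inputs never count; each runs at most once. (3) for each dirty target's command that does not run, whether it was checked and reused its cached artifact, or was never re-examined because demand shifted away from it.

Initial pass — values computed on the first demand:
  pack.gen = max2(8, 9) = 9
  tokens.gen = sub(9, 9) = 0
  index.gen = sub(8, 0) = 8
  assets.gen = neg(8) = -8
  schema.gen = min2(-8, 0) = -8
  core.gen = max2(9, -8) = 9
  trace.gen = min2(-8, 9) = -8
  north.gen = mul(-8, -8) = 64

Second demand — change propagation:
  pack.gen: re-runs because delta.txt 8->-9; new result 9 (unchanged).
  tokens.gen: re-examined; everything it read last time is the same (kernel.txt unchanged, pack.gen unchanged) — cache 0 kept, no run.
  index.gen: re-runs because delta.txt 8->-9; new result -9.
  assets.gen: re-runs because index.gen 8->-9; new result 9.
  schema.gen: re-runs because assets.gen -8->9; new result 0.
  core.gen: re-runs because schema.gen -8->0; new result 9 (unchanged).
  trace.gen: re-runs because schema.gen -8->0; new result 0.
  north.gen: re-runs because trace.gen -8->0; trace.gen -8->0; new result 0.

The important point: at tokens.gen every value read last time is unchanged, so the dirty flag clears without a run.

Dirty set: assets.gen, core.gen, index.gen, north.gen, pack.gen, schema.gen, tokens.gen, trace.gen.
Run set: assets.gen, core.gen, index.gen, north.gen, pack.gen, schema.gen, trace.gen (7 run).
Re-examined without running (cache reused): tokens.gen.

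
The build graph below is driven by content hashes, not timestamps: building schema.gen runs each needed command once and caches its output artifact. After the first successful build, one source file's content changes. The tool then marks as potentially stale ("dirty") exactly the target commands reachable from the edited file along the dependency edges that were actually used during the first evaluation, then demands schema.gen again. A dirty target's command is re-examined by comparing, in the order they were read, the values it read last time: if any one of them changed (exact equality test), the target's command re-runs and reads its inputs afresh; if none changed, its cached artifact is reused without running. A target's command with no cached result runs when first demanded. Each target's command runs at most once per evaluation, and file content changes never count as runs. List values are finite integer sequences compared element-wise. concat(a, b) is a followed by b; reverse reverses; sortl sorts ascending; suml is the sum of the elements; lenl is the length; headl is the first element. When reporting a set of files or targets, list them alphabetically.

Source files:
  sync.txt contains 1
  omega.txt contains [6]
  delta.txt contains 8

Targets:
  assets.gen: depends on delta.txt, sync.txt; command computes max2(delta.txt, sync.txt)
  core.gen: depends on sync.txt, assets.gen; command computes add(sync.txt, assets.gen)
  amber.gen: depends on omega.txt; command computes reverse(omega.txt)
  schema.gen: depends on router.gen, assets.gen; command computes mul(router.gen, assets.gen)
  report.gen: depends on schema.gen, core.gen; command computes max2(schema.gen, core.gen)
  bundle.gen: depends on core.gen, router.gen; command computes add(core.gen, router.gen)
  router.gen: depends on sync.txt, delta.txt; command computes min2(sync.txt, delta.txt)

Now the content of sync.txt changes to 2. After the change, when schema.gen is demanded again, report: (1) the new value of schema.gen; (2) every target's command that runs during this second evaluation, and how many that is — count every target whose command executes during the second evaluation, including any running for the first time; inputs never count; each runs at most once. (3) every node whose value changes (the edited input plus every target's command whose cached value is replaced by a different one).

Initial pass — values computed on the first demand:
  assets.gen = max2(8, 1) = 8
  router.gen = min2(1, 8) = 1
  schema.gen = mul(1, 8) = 8

Second demand — change propagation:
  assets.gen: re-runs because sync.txt 1->2; new result 8 (unchanged).
  router.gen: re-runs because sync.txt 1->2; new result 2.
  schema.gen: re-runs because router.gen 1->2; new result 16.

schema.gen now evaluates to 16.
Run set: assets.gen, router.gen, schema.gen (3 run).
Changed values: router.gen, schema.gen, sync.txt.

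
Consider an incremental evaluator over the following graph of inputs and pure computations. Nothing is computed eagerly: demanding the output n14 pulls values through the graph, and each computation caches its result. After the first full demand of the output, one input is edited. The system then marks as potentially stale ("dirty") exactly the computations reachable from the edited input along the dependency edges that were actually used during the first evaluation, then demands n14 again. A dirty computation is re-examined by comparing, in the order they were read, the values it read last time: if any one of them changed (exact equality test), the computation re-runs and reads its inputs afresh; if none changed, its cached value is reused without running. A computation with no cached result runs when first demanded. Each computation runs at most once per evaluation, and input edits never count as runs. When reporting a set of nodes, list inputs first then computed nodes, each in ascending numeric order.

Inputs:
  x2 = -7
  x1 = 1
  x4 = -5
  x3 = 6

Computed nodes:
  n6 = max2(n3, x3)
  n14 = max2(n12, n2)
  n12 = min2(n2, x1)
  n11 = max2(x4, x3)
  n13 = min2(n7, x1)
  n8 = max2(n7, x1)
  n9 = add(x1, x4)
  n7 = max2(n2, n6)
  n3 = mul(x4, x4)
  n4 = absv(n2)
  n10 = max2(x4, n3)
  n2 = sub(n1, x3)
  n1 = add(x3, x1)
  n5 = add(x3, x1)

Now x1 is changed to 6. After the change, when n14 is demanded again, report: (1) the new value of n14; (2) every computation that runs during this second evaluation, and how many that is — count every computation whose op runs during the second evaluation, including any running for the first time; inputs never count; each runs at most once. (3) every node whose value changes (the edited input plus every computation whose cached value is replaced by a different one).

Initial pass — values computed on the first demand:
  n1 = add(6, 1) = 7
  n2 = sub(7, 6) = 1
  n12 = min2(1, 1) = 1
  n14 = max2(1, 1) = 1

Second demand — change propagation:
  n1: re-runs because x1 1->6; new result 12.
  n2: re-runs because n1 7->12; new result 6.
  n12: re-runs because n2 1->6; x1 1->6; new result 6.
  n14: re-runs because n12 1->6; n2 1->6; new result 6.

n14 now evaluates to 6.
Run set: n1, n2, n12, n14 (4 run).
Changed values: x1, n1, n2, n12, n14.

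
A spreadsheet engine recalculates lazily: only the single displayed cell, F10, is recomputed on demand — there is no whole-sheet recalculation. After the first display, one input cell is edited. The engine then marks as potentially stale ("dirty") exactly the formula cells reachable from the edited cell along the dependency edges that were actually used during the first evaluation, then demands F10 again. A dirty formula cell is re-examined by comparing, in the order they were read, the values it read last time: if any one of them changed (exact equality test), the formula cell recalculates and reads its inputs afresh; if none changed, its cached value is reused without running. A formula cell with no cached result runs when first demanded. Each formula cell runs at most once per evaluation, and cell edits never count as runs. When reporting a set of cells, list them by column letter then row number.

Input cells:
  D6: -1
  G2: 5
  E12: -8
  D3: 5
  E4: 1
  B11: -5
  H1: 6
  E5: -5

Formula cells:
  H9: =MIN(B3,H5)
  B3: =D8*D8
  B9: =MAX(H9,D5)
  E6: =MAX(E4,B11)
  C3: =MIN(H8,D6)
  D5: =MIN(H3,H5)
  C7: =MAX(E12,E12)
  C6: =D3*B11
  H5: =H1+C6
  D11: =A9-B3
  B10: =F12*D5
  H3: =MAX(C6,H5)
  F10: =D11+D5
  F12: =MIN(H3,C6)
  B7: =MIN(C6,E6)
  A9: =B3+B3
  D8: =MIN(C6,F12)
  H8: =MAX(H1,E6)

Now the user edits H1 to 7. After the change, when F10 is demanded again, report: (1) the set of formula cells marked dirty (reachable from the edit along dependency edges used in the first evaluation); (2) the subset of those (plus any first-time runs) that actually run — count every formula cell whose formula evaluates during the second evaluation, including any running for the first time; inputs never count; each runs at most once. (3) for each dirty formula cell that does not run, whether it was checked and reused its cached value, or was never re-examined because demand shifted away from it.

Marked dirty: A9, B3, D5, D8, D11, F10, F12, H3, H5.
Formula cells that run: D5, F10, F12, H3, H5 — 5 in total.
Checked but reused from cache: A9, B3, D8, D11.
Key observation: the cutoff stops propagation at D8 — its inputs' values are unchanged, so it reuses its cache.

First evaluation (everything demanded from the output):
  C6 = 5 * -5 = -25
  H5 = 6 + -25 = -19
  H3 = MAX(-25, -19) = -19
  D5 = MIN(-19, -19) = -19
  F12 = MIN(-19, -25) = -25
  D8 = MIN(-25, -25) = -25
  B3 = -25 * -25 = 625
  A9 = 625 + 625 = 1250
  D11 = 1250 - 625 = 625
  F10 = 625 + -19 = 606

Propagation after the edit:
  H5: runs — H1 6->7; result -18.
  H3: runs — H5 -19->-18; result -18.
  D5: runs — H3 -19->-18; H5 -19->-18; result -18.
  F12: runs — H3 -19->-18; result -25 (same value as before).
  D8: checked — values it read are unchanged (C6 unchanged, F12 unchanged); reused cached -25 without running.
  B3: checked — values it read are unchanged (D8 unchanged, D8 unchanged); reused cached 625 without running.
  A9: checked — values it read are unchanged (B3 unchanged, B3 unchanged); reused cached 1250 without running.
  D11: checked — values it read are unchanged (A9 unchanged, B3 unchanged); reused cached 625 without running.
  F10: runs — D5 -19->-18; result 607.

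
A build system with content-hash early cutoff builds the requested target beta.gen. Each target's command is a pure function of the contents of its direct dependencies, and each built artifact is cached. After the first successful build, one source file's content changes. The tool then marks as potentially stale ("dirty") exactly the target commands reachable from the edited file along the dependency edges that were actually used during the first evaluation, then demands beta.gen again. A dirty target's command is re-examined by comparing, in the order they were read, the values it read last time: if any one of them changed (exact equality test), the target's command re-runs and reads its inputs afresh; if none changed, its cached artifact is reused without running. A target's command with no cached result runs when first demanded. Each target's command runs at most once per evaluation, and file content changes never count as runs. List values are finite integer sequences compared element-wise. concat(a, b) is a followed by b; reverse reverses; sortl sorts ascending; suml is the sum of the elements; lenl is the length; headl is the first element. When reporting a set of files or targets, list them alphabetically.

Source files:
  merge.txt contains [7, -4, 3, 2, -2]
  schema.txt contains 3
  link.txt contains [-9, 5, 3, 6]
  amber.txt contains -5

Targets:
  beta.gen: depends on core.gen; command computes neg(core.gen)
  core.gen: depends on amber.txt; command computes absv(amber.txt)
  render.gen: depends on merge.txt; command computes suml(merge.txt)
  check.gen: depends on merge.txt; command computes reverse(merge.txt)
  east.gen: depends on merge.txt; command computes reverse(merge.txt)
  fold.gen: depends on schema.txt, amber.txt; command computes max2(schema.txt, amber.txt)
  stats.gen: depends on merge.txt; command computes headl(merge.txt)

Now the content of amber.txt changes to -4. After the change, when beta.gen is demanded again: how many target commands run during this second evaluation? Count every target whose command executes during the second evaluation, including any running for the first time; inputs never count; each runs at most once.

First evaluation (everything demanded from the output):
  core.gen = absv(-5) = 5
  beta.gen = neg(5) = -5

Propagation after the edit:
  core.gen: runs — amber.txt -5->-4; result 4.
  beta.gen: runs — core.gen 5->4; result -4.

Target commands that run: beta.gen, core.gen — 2 in total.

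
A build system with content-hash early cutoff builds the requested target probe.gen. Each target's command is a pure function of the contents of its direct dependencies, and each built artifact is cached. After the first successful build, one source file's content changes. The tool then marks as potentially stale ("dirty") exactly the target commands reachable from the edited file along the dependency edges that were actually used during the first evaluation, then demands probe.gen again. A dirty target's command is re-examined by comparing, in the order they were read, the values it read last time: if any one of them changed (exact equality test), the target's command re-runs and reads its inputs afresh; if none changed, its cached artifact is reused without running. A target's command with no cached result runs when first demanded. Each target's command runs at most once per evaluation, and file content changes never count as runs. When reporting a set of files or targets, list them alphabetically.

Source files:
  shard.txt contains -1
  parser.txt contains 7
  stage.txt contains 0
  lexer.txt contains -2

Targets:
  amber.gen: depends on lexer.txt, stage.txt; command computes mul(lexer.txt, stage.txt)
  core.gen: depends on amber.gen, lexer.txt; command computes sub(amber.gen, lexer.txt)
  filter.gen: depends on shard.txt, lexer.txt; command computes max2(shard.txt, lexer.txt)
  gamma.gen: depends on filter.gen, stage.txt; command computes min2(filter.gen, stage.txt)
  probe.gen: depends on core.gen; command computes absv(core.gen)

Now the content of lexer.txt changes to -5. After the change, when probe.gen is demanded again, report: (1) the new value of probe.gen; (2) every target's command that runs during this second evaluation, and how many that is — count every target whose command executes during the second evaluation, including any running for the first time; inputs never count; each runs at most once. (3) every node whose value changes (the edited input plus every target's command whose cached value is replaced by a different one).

New value of probe.gen: 5.
Target commands that run: amber.gen, core.gen, probe.gen — 3 in total.
Values that change: core.gen, lexer.txt, probe.gen.

First evaluation (everything demanded from the output):
  amber.gen = mul(-2, 0) = 0
  core.gen = sub(0, -2) = 2
  probe.gen = absv(2) = 2

Propagation after the edit:
  amber.gen: runs — lexer.txt -2->-5; result 0 (same value as before).
  core.gen: runs — lexer.txt -2->-5; result 5.
  probe.gen: runs — core.gen 2->5; result 5.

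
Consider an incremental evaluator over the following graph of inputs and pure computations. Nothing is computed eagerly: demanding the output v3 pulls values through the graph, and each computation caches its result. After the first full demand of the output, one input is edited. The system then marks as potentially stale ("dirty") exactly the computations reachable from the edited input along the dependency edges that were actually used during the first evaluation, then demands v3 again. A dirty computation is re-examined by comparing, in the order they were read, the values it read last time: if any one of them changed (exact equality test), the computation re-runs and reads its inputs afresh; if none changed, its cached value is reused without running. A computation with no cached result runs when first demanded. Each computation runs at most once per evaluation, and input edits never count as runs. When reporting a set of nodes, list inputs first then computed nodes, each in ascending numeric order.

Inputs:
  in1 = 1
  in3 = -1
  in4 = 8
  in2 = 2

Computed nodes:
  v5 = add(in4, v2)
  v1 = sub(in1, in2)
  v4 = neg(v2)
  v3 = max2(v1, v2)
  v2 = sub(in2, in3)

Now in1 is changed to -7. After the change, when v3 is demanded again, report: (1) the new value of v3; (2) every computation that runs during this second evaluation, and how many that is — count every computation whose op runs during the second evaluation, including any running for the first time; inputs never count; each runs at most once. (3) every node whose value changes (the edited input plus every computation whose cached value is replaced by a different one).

v3 now evaluates to 3.
Run set: v1, v3 (2 run).
Changed values: in1, v1.

Initial pass — values computed on the first demand:
  v1 = sub(1, 2) = -1
  v2 = sub(2, -1) = 3
  v3 = max2(-1, 3) = 3

Second demand — change propagation:
  v1: re-runs because in1 1->-7; new result -9.
  v3: re-runs because v1 -1->-9; new result 3 (unchanged).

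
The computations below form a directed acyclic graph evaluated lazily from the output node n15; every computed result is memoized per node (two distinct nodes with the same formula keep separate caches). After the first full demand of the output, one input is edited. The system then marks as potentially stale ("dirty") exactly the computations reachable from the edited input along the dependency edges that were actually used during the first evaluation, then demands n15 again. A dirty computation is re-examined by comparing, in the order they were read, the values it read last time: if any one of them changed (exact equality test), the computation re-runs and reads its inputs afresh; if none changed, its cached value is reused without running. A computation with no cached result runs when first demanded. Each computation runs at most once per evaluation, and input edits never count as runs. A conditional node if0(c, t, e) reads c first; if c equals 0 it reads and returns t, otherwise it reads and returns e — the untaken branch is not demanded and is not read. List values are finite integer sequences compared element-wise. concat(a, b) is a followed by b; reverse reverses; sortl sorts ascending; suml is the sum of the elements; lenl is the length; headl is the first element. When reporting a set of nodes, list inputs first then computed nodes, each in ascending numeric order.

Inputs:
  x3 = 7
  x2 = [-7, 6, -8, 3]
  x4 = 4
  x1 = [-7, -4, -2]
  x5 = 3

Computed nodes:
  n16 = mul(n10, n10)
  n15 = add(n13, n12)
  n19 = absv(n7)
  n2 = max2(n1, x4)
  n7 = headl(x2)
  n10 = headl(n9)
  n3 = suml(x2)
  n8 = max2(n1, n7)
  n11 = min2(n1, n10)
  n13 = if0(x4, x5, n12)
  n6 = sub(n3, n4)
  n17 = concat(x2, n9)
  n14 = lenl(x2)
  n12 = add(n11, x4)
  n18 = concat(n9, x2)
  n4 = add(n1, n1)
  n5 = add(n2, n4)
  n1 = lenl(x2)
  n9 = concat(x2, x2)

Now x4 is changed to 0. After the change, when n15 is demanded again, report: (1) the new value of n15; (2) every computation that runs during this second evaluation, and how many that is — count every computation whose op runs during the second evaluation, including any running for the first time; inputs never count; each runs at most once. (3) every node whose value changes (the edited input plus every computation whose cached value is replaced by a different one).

Demanding n15 again yields -4.
3 computations run: n12, n13, n15.
The nodes whose values change: x4, n12, n13, n15.

First demand of the output computes:
  n1 = lenl([-7, 6, -8, 3]) = 4
  n9 = concat([-7, 6, -8, 3], [-7, 6, -8, 3]) = [-7, 6, -8, 3, -7, 6, -8, 3]
  n10 = headl([-7, 6, -8, 3, -7, 6, -8, 3]) = -7
  n11 = min2(4, -7) = -7
  n12 = add(-7, 4) = -3
  n13 = if0(x4=4 -> else branch n12) = -3
  n15 = add(-3, -3) = -6

After the edit, cleaning proceeds:
  n12: a read changed (x4 4->0) — executes, giving -7.
  n13: a read changed (x4 4->0; n12 -3->-7) — executes, giving 3.
  n15: a read changed (n13 -3->3; n12 -3->-7) — executes, giving -4.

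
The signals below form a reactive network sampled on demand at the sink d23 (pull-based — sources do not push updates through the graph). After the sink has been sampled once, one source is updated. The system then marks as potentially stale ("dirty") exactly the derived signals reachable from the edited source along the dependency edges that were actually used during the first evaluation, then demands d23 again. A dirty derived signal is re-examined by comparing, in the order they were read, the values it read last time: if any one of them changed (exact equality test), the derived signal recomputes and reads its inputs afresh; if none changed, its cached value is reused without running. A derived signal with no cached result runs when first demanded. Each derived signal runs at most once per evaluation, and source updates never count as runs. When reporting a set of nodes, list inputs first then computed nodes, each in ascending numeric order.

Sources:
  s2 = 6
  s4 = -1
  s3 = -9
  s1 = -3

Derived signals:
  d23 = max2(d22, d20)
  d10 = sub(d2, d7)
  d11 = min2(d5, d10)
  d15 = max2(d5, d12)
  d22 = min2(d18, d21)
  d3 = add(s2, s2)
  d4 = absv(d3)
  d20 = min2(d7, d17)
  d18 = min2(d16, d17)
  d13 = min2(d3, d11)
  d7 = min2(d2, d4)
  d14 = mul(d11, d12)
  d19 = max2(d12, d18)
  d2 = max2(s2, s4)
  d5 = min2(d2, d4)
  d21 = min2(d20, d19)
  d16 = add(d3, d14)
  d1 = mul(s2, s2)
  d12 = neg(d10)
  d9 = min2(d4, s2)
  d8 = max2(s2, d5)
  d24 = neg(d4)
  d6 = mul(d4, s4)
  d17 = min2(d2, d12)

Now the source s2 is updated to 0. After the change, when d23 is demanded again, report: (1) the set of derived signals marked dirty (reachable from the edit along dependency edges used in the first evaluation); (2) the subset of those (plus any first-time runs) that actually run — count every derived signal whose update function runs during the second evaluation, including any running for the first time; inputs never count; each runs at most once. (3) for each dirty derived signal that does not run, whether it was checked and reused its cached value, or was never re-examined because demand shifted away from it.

Dirty set: d2, d3, d4, d5, d7, d10, d11, d12, d14, d16, d17, d18, d19, d20, d21, d22, d23.
Run set: d2, d3, d4, d5, d7, d10, d11, d16, d17, d18, d20 (11 run).
Re-examined without running (cache reused): d12, d14, d19, d21, d22, d23.
The important point: at d12 every value read last time is unchanged, so the dirty flag clears without a run.

Initial pass — values computed on the first demand:
  d2 = max2(6, -1) = 6
  d3 = add(6, 6) = 12
  d4 = absv(12) = 12
  d5 = min2(6, 12) = 6
  d7 = min2(6, 12) = 6
  d10 = sub(6, 6) = 0
  d11 = min2(6, 0) = 0
  d12 = neg(0) = 0
  d14 = mul(0, 0) = 0
  d16 = add(12, 0) = 12
  d17 = min2(6, 0) = 0
  d18 = min2(12, 0) = 0
  d19 = max2(0, 0) = 0
  d20 = min2(6, 0) = 0
  d21 = min2(0, 0) = 0
  d22 = min2(0, 0) = 0
  d23 = max2(0, 0) = 0

Second demand — change propagation:
  d2: re-runs because s2 6->0; new result 0.
  d3: re-runs because s2 6->0; s2 6->0; new result 0.
  d4: re-runs because d3 12->0; new result 0.
  d5: re-runs because d2 6->0; d4 12->0; new result 0.
  d7: re-runs because d2 6->0; d4 12->0; new result 0.
  d10: re-runs because d2 6->0; d7 6->0; new result 0 (unchanged).
  d11: re-runs because d5 6->0; new result 0 (unchanged).
  d12: re-examined; everything it read last time is the same (d10 unchanged) — cache 0 kept, no run.
  d14: re-examined; everything it read last time is the same (d11 unchanged, d12 unchanged) — cache 0 kept, no run.
  d16: re-runs because d3 12->0; new result 0.
  d17: re-runs because d2 6->0; new result 0 (unchanged).
  d18: re-runs because d16 12->0; new result 0 (unchanged).
  d19: re-examined; everything it read last time is the same (d12 unchanged, d18 unchanged) — cache 0 kept, no run.
  d20: re-runs because d7 6->0; new result 0 (unchanged).
  d21: re-examined; everything it read last time is the same (d20 unchanged, d19 unchanged) — cache 0 kept, no run.
  d22: re-examined; everything it read last time is the same (d18 unchanged, d21 unchanged) — cache 0 kept, no run.
  d23: re-examined; everything it read last time is the same (d22 unchanged, d20 unchanged) — cache 0 kept, no run.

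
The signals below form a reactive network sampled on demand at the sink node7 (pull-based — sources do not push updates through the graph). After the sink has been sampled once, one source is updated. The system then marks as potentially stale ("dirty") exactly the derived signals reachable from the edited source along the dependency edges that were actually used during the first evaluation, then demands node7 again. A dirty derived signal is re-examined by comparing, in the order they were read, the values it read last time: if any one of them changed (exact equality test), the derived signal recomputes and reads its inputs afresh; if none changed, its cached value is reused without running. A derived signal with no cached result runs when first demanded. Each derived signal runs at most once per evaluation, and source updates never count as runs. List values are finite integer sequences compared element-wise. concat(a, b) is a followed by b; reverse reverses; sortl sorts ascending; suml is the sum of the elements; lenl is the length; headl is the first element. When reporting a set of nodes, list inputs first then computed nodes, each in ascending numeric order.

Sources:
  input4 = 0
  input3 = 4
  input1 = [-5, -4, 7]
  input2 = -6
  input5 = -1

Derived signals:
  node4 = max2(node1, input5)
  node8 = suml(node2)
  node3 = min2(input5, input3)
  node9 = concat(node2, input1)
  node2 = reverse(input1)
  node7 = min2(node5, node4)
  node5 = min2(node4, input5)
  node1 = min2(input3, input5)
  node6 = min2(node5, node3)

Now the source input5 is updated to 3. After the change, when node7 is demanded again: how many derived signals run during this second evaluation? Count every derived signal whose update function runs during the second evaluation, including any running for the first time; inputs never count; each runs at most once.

Run set: node1, node4, node5, node7 (4 run).

Initial pass — values computed on the first demand:
  node1 = min2(4, -1) = -1
  node4 = max2(-1, -1) = -1
  node5 = min2(-1, -1) = -1
  node7 = min2(-1, -1) = -1

Second demand — change propagation:
  node1: re-runs because input5 -1->3; new result 3.
  node4: re-runs because node1 -1->3; input5 -1->3; new result 3.
  node5: re-runs because node4 -1->3; input5 -1->3; new result 3.
  node7: re-runs because node5 -1->3; node4 -1->3; new result 3.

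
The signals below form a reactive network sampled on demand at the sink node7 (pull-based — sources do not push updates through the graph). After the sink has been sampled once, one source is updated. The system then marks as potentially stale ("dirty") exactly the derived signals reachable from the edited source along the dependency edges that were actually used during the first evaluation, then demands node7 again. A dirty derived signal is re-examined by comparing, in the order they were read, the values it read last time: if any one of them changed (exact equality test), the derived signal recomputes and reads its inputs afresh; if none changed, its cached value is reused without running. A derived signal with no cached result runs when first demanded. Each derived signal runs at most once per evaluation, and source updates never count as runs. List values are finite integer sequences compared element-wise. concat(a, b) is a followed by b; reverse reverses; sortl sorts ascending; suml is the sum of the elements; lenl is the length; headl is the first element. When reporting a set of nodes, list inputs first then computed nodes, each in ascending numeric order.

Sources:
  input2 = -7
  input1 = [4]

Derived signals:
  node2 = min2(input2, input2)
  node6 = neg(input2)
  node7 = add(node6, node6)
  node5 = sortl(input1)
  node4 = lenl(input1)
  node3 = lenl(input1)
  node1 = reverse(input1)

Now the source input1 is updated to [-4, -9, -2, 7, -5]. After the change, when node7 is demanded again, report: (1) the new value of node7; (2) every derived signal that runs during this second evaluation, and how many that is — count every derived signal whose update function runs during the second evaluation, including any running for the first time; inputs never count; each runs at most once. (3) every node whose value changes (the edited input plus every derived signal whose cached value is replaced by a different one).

Initial pass — values computed on the first demand:
  node6 = neg(-7) = 7
  node7 = add(7, 7) = 14

Second demand — change propagation:
  no demanded computation ever read input1, so the edit dirties nothing and nothing runs.

The important point: nothing the output needs ever reads input1, so the edit is invisible to it.

node7 now evaluates to 14.
Run set: none (0 run).
Changed values: input1.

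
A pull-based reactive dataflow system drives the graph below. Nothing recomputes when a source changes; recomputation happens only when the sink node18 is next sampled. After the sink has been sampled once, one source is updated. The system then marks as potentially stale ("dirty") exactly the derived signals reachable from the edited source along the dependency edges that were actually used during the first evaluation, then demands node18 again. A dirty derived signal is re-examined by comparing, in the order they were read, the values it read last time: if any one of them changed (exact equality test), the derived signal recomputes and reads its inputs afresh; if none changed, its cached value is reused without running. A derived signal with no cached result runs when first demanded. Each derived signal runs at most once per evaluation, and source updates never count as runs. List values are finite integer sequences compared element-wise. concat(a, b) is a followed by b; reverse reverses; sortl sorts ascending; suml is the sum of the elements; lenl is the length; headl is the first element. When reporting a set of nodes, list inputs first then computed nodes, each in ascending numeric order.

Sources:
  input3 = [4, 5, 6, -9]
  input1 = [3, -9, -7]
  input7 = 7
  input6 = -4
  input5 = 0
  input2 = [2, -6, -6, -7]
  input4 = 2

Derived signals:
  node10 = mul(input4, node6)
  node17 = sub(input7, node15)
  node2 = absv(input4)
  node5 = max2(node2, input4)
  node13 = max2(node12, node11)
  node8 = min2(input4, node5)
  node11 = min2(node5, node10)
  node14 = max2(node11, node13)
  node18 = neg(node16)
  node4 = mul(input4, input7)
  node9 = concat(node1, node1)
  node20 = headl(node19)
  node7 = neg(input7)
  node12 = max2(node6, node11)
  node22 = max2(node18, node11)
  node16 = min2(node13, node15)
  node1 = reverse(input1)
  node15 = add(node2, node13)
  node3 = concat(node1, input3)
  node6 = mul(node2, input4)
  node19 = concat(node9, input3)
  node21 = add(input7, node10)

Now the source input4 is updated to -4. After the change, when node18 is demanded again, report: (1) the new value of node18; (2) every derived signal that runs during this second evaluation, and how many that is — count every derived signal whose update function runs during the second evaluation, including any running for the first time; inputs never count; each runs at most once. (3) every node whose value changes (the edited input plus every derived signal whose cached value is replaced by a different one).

New value of node18: -4.
Derived signals that run: node2, node5, node6, node10, node11, node12, node13, node15, node16 — 9 in total.
Values that change: input4, node2, node5, node6, node10, node11, node15.
Key observation: the cutoff stops propagation at node18 — its inputs' values are unchanged, so it reuses its cache.

First evaluation (everything demanded from the output):
  node2 = absv(2) = 2
  node5 = max2(2, 2) = 2
  node6 = mul(2, 2) = 4
  node10 = mul(2, 4) = 8
  node11 = min2(2, 8) = 2
  node12 = max2(4, 2) = 4
  node13 = max2(4, 2) = 4
  node15 = add(2, 4) = 6
  node16 = min2(4, 6) = 4
  node18 = neg(4) = -4

Propagation after the edit:
  node2: runs — input4 2->-4; result 4.
  node5: runs — node2 2->4; input4 2->-4; result 4.
  node6: runs — node2 2->4; input4 2->-4; result -16.
  node10: runs — input4 2->-4; node6 4->-16; result 64.
  node11: runs — node5 2->4; node10 8->64; result 4.
  node12: runs — node6 4->-16; node11 2->4; result 4 (same value as before).
  node13: runs — node11 2->4; result 4 (same value as before).
  node15: runs — node2 2->4; result 8.
  node16: runs — node15 6->8; result 4 (same value as before).
  node18: checked — values it read are unchanged (node16 unchanged); reused cached -4 without running.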